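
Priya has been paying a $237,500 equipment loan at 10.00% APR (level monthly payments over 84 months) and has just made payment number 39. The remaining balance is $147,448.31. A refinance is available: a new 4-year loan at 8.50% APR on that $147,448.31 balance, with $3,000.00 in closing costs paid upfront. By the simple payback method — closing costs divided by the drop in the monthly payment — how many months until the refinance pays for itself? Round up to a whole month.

Current payment = 237,500 × 10%/12 / (1 − (1+0.0083333)^−84) = $3,942.78.
Refinanced payment = 147,448.31 × 0.0070833 / (1 − (1+0.0070833)^−48) = $3,634.35.
Monthly savings = $3,942.78 − $3,634.35 = $308.43.
Break-even = $3,000.00 / $308.43 = 9.73 → 10 months.

10 months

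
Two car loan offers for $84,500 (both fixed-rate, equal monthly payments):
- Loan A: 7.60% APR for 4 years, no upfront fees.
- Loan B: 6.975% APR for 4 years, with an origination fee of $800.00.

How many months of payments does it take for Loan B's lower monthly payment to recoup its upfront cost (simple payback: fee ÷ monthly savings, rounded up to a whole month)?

Loan A: monthly rate = 7.6%/12 = 0.0063333; payment = 84,500 × 0.0063333 / (1 − (1+0.0063333)^−48) = $2,047.06.
Loan B: monthly rate = 6.975%/12 = 0.0058125; payment = 84,500 × 0.0058125 / (1 − (1+0.0058125)^−48) = $2,022.48.
Monthly savings = $2,047.06 − $2,022.48 = $24.58.
Break-even = $800.00 / $24.58 = 32.55 → 33 months.

33 months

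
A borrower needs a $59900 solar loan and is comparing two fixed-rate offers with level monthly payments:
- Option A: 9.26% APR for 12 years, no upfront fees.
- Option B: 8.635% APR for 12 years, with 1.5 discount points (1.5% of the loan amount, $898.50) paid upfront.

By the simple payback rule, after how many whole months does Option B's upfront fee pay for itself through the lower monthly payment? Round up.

43 months

Option A: at 9.26% the monthly rate is 0.0077167, so the payment is 59,900 × 0.0077167 / (1 − 1.0077167^−144) = $690.48.
Option B: monthly rate = 8.635%/12 = 0.0071958; payment = 59,900 × 0.0071958 / (1 − (1+0.0071958)^−144) = $669.43.
Monthly savings = $690.48 − $669.43 = $21.05.
Break-even = $898.50 / $21.05 = 42.68 → 43 months.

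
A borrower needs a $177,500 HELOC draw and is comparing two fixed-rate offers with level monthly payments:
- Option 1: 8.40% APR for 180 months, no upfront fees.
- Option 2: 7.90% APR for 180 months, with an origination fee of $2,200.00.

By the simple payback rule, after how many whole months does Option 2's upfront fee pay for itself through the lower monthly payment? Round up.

Option 1: monthly rate = 8.4%/12 = 0.0070000; payment = 177,500 × 0.0070000 / (1 − (1+0.0070000)^−180) = $1,737.52.
Option 2: at 7.90% the monthly rate is 0.0065833, so the payment is 177,500 × 0.0065833 / (1 − 1.0065833^−180) = $1,686.05.
Monthly savings = $1,737.52 − $1,686.05 = $51.47.
Break-even = $2,200.00 / $51.47 = 42.74 → 43 months.

43 months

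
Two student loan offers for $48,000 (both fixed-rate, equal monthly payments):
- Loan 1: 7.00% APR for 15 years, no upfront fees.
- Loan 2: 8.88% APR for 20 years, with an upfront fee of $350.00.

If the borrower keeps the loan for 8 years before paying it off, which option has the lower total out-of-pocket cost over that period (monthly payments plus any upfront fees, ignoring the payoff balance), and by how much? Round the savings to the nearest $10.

Loan 1 by $40

Loan 1: monthly rate = 7%/12 = 0.0058333; payment = 48,000 × 0.0058333 / (1 − (1+0.0058333)^−180) = $431.44.
Loan 2: monthly rate = 8.88%/12 = 0.0074000; payment = 48,000 × 0.0074000 / (1 − (1+0.0074000)^−240) = $428.17.
Over 96 months: Loan 1 costs 96 × $431.44 = $41,418.24; Loan 2 costs 96 × $428.17 + $350.00 = $41,454.32.
Loan 1 is cheaper by $41,454.32 − $41,418.24 = $36.08.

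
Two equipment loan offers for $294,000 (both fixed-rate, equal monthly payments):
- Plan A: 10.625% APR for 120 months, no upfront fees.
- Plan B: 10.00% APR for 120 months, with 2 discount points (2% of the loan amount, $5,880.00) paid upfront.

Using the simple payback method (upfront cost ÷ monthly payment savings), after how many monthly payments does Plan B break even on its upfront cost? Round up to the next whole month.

Plan A: monthly rate = 10.625%/12 = 0.0088542; payment = 294,000 × 0.0088542 / (1 − (1+0.0088542)^−120) = $3,987.69.
Plan B: monthly rate = 10%/12 = 0.0083333; payment = 294,000 × 0.0083333 / (1 − (1+0.0083333)^−120) = $3,885.23.
Monthly savings = $3,987.69 − $3,885.23 = $102.46.
Break-even = $5,880.00 / $102.46 = 57.39 → 58 months.

58 months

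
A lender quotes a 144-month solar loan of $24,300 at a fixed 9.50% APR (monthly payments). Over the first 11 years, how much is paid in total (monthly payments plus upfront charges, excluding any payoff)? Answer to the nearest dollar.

$37,413

Monthly rate = 9.5%/12 = 0.0079167; payment = 24,300 × 0.0079167 / (1 − (1+0.0079167)^−144) = $283.43.
Total outlay = 132 × $283.43 = $37,412.76.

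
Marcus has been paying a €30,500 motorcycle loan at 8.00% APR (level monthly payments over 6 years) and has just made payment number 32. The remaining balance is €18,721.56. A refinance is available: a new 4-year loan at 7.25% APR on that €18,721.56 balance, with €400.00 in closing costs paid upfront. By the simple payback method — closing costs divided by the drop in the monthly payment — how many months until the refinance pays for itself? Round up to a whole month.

5 months

Current payment = 30,500 × 8%/12 / (1 − (1+0.0066667)^−72) = €534.76.
Refinanced payment = 18,721.56 × 0.0060417 / (1 − (1+0.0060417)^−48) = €450.49.
Monthly savings = €534.76 − €450.49 = €84.27.
Break-even = €400.00 / €84.27 = 4.75 → 5 months.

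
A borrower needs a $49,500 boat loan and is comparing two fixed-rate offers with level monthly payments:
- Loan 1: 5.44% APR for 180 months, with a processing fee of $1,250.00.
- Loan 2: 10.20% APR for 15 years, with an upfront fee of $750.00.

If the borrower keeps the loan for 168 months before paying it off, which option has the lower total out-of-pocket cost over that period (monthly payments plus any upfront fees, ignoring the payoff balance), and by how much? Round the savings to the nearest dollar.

Loan 1: monthly rate = 5.44%/12 = 0.0045333; payment = 49,500 × 0.0045333 / (1 − (1+0.0045333)^−180) = $402.88.
Loan 2: monthly rate = 10.2%/12 = 0.0085000; payment = 49,500 × 0.0085000 / (1 − (1+0.0085000)^−180) = $538.00.
Over 168 months: Loan 1 costs 168 × $402.88 + $1,250.00 = $68,933.84; Loan 2 costs 168 × $538.00 + $750.00 = $91,134.00.
Loan 1 is cheaper by $91,134.00 − $68,933.84 = $22,200.16.

Loan 1 by $22,200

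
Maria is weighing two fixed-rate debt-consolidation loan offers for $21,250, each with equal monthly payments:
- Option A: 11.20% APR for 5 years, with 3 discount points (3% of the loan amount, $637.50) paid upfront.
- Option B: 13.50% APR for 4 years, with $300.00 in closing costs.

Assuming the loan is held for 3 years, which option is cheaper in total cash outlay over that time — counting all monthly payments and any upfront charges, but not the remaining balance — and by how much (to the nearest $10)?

Option A: monthly rate = 11.2%/12 = 0.0093333; payment = 21,250 × 0.0093333 / (1 − (1+0.0093333)^−60) = $464.15.
Option B: at 13.50% the monthly rate is 0.0112500, so the payment is 21,250 × 0.0112500 / (1 − 1.0112500^−48) = $575.37.
Over 36 months: Option A costs 36 × $464.15 + $637.50 = $17,346.90; Option B costs 36 × $575.37 + $300.00 = $21,013.32.
Option A is cheaper by $21,013.32 − $17,346.90 = $3,666.42.

Option A by $3,670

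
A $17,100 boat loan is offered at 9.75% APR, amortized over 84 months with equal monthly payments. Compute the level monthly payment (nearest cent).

$281.68

Monthly rate = 9.75%/12 = 0.0081250; payment = 17,100 × 0.0081250 / (1 − (1+0.0081250)^−84) = $281.68.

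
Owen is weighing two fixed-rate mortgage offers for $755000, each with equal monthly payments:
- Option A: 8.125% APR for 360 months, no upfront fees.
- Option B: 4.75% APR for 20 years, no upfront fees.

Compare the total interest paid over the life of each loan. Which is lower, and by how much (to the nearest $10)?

Option A: at 8.125% the monthly rate is 0.0067708, so the payment is 755,000 × 0.0067708 / (1 − 1.0067708^−360) = $5,605.85.
Total interest on Option A = 360 × $5,605.85 − $755,000 = $1,263,106.00.
Option B: monthly rate = 4.75%/12 = 0.0039583; payment = 755,000 × 0.0039583 / (1 − (1+0.0039583)^−240) = $4,878.99.
Total interest on Option B = 240 × $4,878.99 − $755,000 = $415,957.60.
Option B is lower by $847,148.40.

Option B by $847,150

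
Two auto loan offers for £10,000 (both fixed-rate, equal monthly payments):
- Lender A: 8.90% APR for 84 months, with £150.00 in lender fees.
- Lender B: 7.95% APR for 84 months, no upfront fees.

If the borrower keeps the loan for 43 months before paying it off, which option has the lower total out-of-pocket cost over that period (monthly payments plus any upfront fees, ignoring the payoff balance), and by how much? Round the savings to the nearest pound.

Lender B by £355

Lender A: monthly rate = 8.9%/12 = 0.0074167; payment = 10,000 × 0.0074167 / (1 − (1+0.0074167)^−84) = £160.38.
Lender B: at 7.95% the monthly rate is 0.0066250, so the payment is 10,000 × 0.0066250 / (1 − 1.0066250^−84) = £155.61.
Over 43 months: Lender A costs 43 × £160.38 + £150.00 = £7,046.34; Lender B costs 43 × £155.61 = £6,691.23.
Lender B is cheaper by £7,046.34 − £6,691.23 = £355.11.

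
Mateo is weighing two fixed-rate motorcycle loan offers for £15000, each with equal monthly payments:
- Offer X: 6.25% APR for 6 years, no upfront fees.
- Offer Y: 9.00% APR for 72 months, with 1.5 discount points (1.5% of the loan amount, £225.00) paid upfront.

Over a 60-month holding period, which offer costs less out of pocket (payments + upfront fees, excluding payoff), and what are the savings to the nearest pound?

Offer X: monthly rate = 6.25%/12 = 0.0052083; payment = 15,000 × 0.0052083 / (1 − (1+0.0052083)^−72) = £250.37.
Offer Y: monthly rate = 9%/12 = 0.0075000; payment = 15,000 × 0.0075000 / (1 − (1+0.0075000)^−72) = £270.38.
Over 60 months: Offer X costs 60 × £250.37 = £15,022.20; Offer Y costs 60 × £270.38 + £225.00 = £16,447.80.
Offer X is cheaper by £16,447.80 − £15,022.20 = £1,425.60.

Offer X by £1,426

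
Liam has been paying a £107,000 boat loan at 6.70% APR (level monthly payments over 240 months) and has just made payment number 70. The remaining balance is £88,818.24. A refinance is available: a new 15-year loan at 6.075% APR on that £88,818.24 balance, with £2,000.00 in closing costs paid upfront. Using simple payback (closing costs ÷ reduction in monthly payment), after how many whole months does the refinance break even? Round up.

35 months

Current payment = 107,000 × 6.7%/12 / (1 − (1+0.0055833)^−240) = £810.41.
Refinanced payment = 88,818.24 × 0.0050625 / (1 − (1+0.0050625)^−180) = £753.10.
Monthly savings = £810.41 − £753.10 = £57.31.
Break-even = £2,000.00 / £57.31 = 34.90 → 35 months.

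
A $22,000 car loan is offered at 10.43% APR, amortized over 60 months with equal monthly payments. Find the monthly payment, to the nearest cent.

Monthly rate = 10.43%/12 = 0.0086917; payment = 22,000 × 0.0086917 / (1 − (1+0.0086917)^−60) = $472.10.

$472.10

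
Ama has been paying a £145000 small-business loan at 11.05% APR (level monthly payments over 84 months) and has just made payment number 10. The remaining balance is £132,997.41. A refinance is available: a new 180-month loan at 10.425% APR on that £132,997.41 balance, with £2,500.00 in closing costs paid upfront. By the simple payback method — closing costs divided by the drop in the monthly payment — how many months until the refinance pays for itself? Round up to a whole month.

Current payment = 145,000 × 11.05%/12 / (1 − (1+0.0092083)^−84) = £2,486.57.
Refinanced payment = 132,997.41 × 0.0086875 / (1 − (1+0.0086875)^−180) = £1,463.97.
Monthly savings = £2,486.57 − £1,463.97 = £1,022.60.
Break-even = £2,500.00 / £1,022.60 = 2.44 → 3 months.

3 months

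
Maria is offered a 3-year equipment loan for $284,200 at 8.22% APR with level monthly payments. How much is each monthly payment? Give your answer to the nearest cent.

$8,934.67

At 8.22% the monthly rate is 0.0068500, so the payment is 284,200 × 0.0068500 / (1 − 1.0068500^−36) = $8,934.67.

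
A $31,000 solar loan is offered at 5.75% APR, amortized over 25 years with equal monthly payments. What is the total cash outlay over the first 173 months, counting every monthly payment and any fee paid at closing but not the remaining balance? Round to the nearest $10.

$33,740

Monthly rate = 5.75%/12 = 0.0047917; payment = 31,000 × 0.0047917 / (1 − (1+0.0047917)^−300) = $195.02.
Total outlay = 173 × $195.02 = $33,738.46.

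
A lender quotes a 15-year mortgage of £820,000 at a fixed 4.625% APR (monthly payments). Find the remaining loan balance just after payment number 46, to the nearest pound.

£661,038

With monthly rate i = 4.625%/12 = 0.0038542, the balance after k of n payments is P · [(1+i)^n − (1+i)^k] / [(1+i)^n − 1].
(1+0.0038542)^180 = 1.99853919 and (1+0.0038542)^46 = 1.19357247, so the balance is 820,000 × (1.99853919 − 1.19357247) / (1.99853919 − 1) = £661,038.36.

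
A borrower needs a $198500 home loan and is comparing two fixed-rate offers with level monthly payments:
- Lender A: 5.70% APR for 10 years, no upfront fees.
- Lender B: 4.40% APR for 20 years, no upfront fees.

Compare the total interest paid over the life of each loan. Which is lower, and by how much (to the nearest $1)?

Lender A: monthly rate = 5.7%/12 = 0.0047500; payment = 198,500 × 0.0047500 / (1 − (1+0.0047500)^−120) = $2,173.97.
Total interest on Lender A = 120 × $2,173.97 − $198,500 = $62,376.40.
Lender B: at 4.40% the monthly rate is 0.0036667, so the payment is 198,500 × 0.0036667 / (1 − 1.0036667^−240) = $1,245.12.
Total interest on Lender B = 240 × $1,245.12 − $198,500 = $100,328.80.
Lender A is lower by $37,952.40.

Lender A by $37,952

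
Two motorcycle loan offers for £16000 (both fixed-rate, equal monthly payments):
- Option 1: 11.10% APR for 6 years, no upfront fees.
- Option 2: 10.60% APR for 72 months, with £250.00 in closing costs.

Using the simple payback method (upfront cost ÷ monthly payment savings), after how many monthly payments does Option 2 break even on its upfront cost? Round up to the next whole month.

Option 1: monthly rate = 11.1%/12 = 0.0092500; payment = 16,000 × 0.0092500 / (1 − (1+0.0092500)^−72) = £305.37.
Option 2: monthly rate = 10.6%/12 = 0.0088333; payment = 16,000 × 0.0088333 / (1 − (1+0.0088333)^−72) = £301.28.
Monthly savings = £305.37 − £301.28 = £4.09.
Break-even = £250.00 / £4.09 = 61.12 → 62 months.

62 months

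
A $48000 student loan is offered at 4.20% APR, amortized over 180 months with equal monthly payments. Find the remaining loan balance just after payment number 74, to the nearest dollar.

$31,825

With monthly rate i = 4.2%/12 = 0.0035000, the balance after k of n payments is P · [(1+i)^n − (1+i)^k] / [(1+i)^n − 1].
(1+0.0035000)^180 = 1.87554647 and (1+0.0035000)^74 = 1.29504806, so the balance is 48,000 × (1.87554647 − 1.29504806) / (1.87554647 − 1) = $31,824.61.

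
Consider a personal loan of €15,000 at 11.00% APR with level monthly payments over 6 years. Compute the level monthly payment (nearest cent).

Monthly rate = 11%/12 = 0.0091667; payment = 15,000 × 0.0091667 / (1 − (1+0.0091667)^−72) = €285.51.

€285.51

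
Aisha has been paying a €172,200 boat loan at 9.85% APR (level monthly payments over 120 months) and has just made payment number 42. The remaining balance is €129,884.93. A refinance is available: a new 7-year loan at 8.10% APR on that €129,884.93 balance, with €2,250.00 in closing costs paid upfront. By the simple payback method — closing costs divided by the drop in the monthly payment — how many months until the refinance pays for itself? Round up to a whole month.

Current payment = 172,200 × 9.85%/12 / (1 − (1+0.0082083)^−120) = €2,261.36.
Refinanced payment = 129,884.93 × 0.0067500 / (1 − (1+0.0067500)^−84) = €2,030.89.
Monthly savings = €2,261.36 − €2,030.89 = €230.47.
Break-even = €2,250.00 / €230.47 = 9.76 → 10 months.

10 months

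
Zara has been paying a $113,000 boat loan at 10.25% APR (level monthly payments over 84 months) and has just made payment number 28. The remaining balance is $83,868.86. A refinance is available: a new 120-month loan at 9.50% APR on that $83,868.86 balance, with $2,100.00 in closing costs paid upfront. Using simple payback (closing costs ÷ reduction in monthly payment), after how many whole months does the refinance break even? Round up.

Current payment = 113,000 × 10.25%/12 / (1 − (1+0.0085417)^−84) = $1,890.56.
Refinanced payment = 83,868.86 × 0.0079167 / (1 − (1+0.0079167)^−120) = $1,085.24.
Monthly savings = $1,890.56 − $1,085.24 = $805.32.
Break-even = $2,100.00 / $805.32 = 2.61 → 3 months.

3 months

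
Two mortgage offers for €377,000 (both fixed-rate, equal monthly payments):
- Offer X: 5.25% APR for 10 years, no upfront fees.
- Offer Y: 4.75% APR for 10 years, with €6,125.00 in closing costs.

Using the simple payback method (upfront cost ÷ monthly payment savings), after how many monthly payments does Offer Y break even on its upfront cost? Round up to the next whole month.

Offer X: at 5.25% the monthly rate is 0.0043750, so the payment is 377,000 × 0.0043750 / (1 − 1.0043750^−120) = €4,044.90.
Offer Y: at 4.75% the monthly rate is 0.0039583, so the payment is 377,000 × 0.0039583 / (1 − 1.0039583^−120) = €3,952.76.
Monthly savings = €4,044.90 − €3,952.76 = €92.14.
Break-even = €6,125.00 / €92.14 = 66.47 → 67 months.

67 months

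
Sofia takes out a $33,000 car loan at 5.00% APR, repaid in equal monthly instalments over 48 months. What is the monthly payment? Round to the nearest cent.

$759.97

Monthly rate = 5%/12 = 0.0041667; payment = 33,000 × 0.0041667 / (1 − (1+0.0041667)^−48) = $759.97.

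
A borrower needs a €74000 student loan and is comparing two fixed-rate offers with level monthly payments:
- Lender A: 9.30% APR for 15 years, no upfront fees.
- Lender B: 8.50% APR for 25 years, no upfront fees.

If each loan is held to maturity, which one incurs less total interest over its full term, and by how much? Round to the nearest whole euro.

Lender A by €41,273

Lender A: at 9.30% the monthly rate is 0.0077500, so the payment is 74,000 × 0.0077500 / (1 − 1.0077500^−180) = €763.82.
Total interest on Lender A = 180 × €763.82 − €74,000 = €63,487.60.
Lender B: monthly rate = 8.5%/12 = 0.0070833; payment = 74,000 × 0.0070833 / (1 − (1+0.0070833)^−300) = €595.87.
Total interest on Lender B = 300 × €595.87 − €74,000 = €104,761.00.
Lender A is lower by €41,273.40.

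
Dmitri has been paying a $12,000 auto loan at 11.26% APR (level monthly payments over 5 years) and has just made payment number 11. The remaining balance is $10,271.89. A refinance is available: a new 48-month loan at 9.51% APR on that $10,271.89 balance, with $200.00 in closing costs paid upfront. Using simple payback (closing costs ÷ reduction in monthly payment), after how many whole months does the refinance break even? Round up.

Current payment = 12,000 × 11.26%/12 / (1 − (1+0.0093833)^−60) = $262.47.
Refinanced payment = 10,271.89 × 0.0079250 / (1 − (1+0.0079250)^−48) = $258.11.
Monthly savings = $262.47 − $258.11 = $4.36.
Break-even = $200.00 / $4.36 = 45.87 → 46 months.

46 months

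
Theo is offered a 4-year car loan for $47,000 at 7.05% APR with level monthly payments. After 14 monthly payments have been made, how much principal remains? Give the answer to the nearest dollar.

With monthly rate i = 7.05%/12 = 0.0058750, the balance after k of n payments is P · [(1+i)^n − (1+i)^k] / [(1+i)^n − 1].
(1+0.0058750)^48 = 1.32468521 and (1+0.0058750)^14 = 1.08546594, so the balance is 47,000 × (1.32468521 − 1.08546594) / (1.32468521 − 1) = $34,628.33.

$34,628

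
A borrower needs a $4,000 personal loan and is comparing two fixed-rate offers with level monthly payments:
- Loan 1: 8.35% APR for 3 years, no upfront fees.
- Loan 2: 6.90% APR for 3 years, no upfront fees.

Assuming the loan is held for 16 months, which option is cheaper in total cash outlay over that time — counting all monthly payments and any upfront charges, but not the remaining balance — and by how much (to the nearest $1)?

Loan 1: monthly rate = 8.35%/12 = 0.0069583; payment = 4,000 × 0.0069583 / (1 − (1+0.0069583)^−36) = $125.99.
Loan 2: monthly rate = 6.9%/12 = 0.0057500; payment = 4,000 × 0.0057500 / (1 − (1+0.0057500)^−36) = $123.33.
Over 16 months: Loan 1 costs 16 × $125.99 = $2,015.84; Loan 2 costs 16 × $123.33 = $1,973.28.
Loan 2 is cheaper by $2,015.84 − $1,973.28 = $42.56.

Loan 2 by $43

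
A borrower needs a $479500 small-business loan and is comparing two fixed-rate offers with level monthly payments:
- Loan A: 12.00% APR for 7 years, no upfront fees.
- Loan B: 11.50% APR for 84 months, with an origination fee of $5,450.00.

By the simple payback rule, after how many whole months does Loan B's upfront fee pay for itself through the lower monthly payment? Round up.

Loan A: at 12.00% the monthly rate is 0.0100000, so the payment is 479,500 × 0.0100000 / (1 − 1.0100000^−84) = $8,464.49.
Loan B: monthly rate = 11.5%/12 = 0.0095833; payment = 479,500 × 0.0095833 / (1 − (1+0.0095833)^−84) = $8,336.81.
Monthly savings = $8,464.49 − $8,336.81 = $127.68.
Break-even = $5,450.00 / $127.68 = 42.68 → 43 months.

43 months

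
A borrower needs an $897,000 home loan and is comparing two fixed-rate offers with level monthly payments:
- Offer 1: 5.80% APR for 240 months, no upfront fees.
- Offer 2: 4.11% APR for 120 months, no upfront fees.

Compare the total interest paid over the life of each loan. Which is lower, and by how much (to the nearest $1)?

Offer 1: monthly rate = 5.8%/12 = 0.0048333; payment = 897,000 × 0.0048333 / (1 − (1+0.0048333)^−240) = $6,323.32.
Total interest on Offer 1 = 240 × $6,323.32 − $897,000 = $620,596.80.
Offer 2: monthly rate = 4.11%/12 = 0.0034250; payment = 897,000 × 0.0034250 / (1 − (1+0.0034250)^−120) = $9,128.66.
Total interest on Offer 2 = 120 × $9,128.66 − $897,000 = $198,439.20.
Offer 2 is lower by $422,157.60.

Offer 2 by $422,158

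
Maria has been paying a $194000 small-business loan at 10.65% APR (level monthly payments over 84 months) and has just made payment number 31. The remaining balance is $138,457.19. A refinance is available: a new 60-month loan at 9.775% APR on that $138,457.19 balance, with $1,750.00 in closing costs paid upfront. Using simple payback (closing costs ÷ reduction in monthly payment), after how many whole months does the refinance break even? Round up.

5 months

Current payment = 194,000 × 10.65%/12 / (1 − (1+0.0088750)^−84) = $3,286.16.
Refinanced payment = 138,457.19 × 0.0081458 / (1 − (1+0.0081458)^−60) = $2,926.50.
Monthly savings = $3,286.16 − $2,926.50 = $359.66.
Break-even = $1,750.00 / $359.66 = 4.87 → 5 months.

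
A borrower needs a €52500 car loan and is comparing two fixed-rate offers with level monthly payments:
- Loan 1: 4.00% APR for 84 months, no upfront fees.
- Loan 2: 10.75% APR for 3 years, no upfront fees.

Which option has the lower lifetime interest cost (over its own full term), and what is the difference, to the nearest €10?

Loan 1: at 4.00% the monthly rate is 0.0033333, so the payment is 52,500 × 0.0033333 / (1 − 1.0033333^−84) = €717.61.
Total interest on Loan 1 = 84 × €717.61 − €52,500 = €7,779.24.
Loan 2: monthly rate = 10.75%/12 = 0.0089583; payment = 52,500 × 0.0089583 / (1 − (1+0.0089583)^−36) = €1,712.57.
Total interest on Loan 2 = 36 × €1,712.57 − €52,500 = €9,152.52.
Loan 1 is lower by €1,373.28.

Loan 1 by €1,370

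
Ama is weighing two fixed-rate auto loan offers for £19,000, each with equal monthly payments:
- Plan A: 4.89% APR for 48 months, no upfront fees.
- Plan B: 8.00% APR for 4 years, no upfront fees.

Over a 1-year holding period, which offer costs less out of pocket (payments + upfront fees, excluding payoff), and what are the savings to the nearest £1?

Plan A: monthly rate = 4.89%/12 = 0.0040750; payment = 19,000 × 0.0040750 / (1 − (1+0.0040750)^−48) = £436.61.
Plan B: monthly rate = 8%/12 = 0.0066667; payment = 19,000 × 0.0066667 / (1 − (1+0.0066667)^−48) = £463.85.
Over 12 months: Plan A costs 12 × £436.61 = £5,239.32; Plan B costs 12 × £463.85 = £5,566.20.
Plan A is cheaper by £5,566.20 − £5,239.32 = £326.88.

Plan A by £327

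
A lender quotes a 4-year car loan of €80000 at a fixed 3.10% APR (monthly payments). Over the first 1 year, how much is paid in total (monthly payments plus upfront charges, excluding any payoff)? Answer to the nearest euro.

€21,291

Monthly rate = 3.1%/12 = 0.0025833; payment = 80,000 × 0.0025833 / (1 − (1+0.0025833)^−48) = €1,774.28.
Total outlay = 12 × €1,774.28 = €21,291.36.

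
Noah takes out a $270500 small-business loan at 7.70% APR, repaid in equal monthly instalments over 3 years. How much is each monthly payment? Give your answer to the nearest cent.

$8,439.10

At 7.70% the monthly rate is 0.0064167, so the payment is 270,500 × 0.0064167 / (1 − 1.0064167^−36) = $8,439.10.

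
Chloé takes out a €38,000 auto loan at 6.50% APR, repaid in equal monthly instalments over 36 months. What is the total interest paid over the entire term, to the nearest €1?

€3,928

Monthly rate = 6.5%/12 = 0.0054167; payment = 38,000 × 0.0054167 / (1 − (1+0.0054167)^−36) = €1,164.66.
Total paid = 36 × €1,164.66 = €41,927.76; interest = €41,927.76 − €38,000 = €3,927.76.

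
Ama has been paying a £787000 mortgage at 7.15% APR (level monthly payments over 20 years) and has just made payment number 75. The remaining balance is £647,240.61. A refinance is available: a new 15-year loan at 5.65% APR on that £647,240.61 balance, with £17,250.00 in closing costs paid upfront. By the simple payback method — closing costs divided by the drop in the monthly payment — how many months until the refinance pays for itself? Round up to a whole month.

21 months

Current payment = 787,000 × 7.15%/12 / (1 − (1+0.0059583)^−240) = £6,172.66.
Refinanced payment = 647,240.61 × 0.0047083 / (1 − (1+0.0047083)^−180) = £5,340.16.
Monthly savings = £6,172.66 − £5,340.16 = £832.50.
Break-even = £17,250.00 / £832.50 = 20.72 → 21 months.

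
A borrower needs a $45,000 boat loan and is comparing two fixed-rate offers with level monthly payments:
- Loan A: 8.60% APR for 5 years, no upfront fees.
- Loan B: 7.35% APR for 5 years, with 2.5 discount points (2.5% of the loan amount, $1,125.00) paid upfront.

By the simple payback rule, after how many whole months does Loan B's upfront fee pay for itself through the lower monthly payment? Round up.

42 months

Loan A: at 8.60% the monthly rate is 0.0071667, so the payment is 45,000 × 0.0071667 / (1 − 1.0071667^−60) = $925.41.
Loan B: at 7.35% the monthly rate is 0.0061250, so the payment is 45,000 × 0.0061250 / (1 − 1.0061250^−60) = $898.50.
Monthly savings = $925.41 − $898.50 = $26.91.
Break-even = $1,125.00 / $26.91 = 41.81 → 42 months.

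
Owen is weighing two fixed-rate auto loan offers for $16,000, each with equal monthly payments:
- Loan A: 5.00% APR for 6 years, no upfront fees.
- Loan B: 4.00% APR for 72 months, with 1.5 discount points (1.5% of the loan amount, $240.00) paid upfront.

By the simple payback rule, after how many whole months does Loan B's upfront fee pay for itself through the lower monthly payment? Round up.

33 months

Loan A: at 5.00% the monthly rate is 0.0041667, so the payment is 16,000 × 0.0041667 / (1 − 1.0041667^−72) = $257.68.
Loan B: at 4.00% the monthly rate is 0.0033333, so the payment is 16,000 × 0.0033333 / (1 − 1.0033333^−72) = $250.32.
Monthly savings = $257.68 − $250.32 = $7.36.
Break-even = $240.00 / $7.36 = 32.61 → 33 months.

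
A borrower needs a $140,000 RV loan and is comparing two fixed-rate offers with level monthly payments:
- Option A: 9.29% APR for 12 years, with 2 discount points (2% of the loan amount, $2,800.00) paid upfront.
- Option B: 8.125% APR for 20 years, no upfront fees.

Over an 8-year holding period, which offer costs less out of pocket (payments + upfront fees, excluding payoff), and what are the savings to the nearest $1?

Option B by $44,489

Option A: at 9.29% the monthly rate is 0.0077417, so the payment is 140,000 × 0.0077417 / (1 − 1.0077417^−144) = $1,616.19.
Option B: monthly rate = 8.125%/12 = 0.0067708; payment = 140,000 × 0.0067708 / (1 − (1+0.0067708)^−240) = $1,181.93.
Over 96 months: Option A costs 96 × $1,616.19 + $2,800.00 = $157,954.24; Option B costs 96 × $1,181.93 = $113,465.28.
Option B is cheaper by $157,954.24 − $113,465.28 = $44,488.96.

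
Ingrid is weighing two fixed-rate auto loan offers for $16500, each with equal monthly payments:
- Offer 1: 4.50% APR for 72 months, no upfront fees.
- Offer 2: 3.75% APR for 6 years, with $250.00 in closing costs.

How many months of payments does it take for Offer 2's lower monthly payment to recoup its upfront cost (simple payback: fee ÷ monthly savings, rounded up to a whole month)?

45 months

Offer 1: monthly rate = 4.5%/12 = 0.0037500; payment = 16,500 × 0.0037500 / (1 − (1+0.0037500)^−72) = $261.92.
Offer 2: at 3.75% the monthly rate is 0.0031250, so the payment is 16,500 × 0.0031250 / (1 − 1.0031250^−72) = $256.27.
Monthly savings = $261.92 − $256.27 = $5.65.
Break-even = $250.00 / $5.65 = 44.25 → 45 months.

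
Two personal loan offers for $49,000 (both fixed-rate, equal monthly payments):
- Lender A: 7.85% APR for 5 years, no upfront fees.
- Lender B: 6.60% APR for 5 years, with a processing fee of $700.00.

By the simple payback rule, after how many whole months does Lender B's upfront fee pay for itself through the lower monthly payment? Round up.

25 months

Lender A: monthly rate = 7.85%/12 = 0.0065417; payment = 49,000 × 0.0065417 / (1 − (1+0.0065417)^−60) = $990.03.
Lender B: monthly rate = 6.6%/12 = 0.0055000; payment = 49,000 × 0.0055000 / (1 − (1+0.0055000)^−60) = $961.04.
Monthly savings = $990.03 − $961.04 = $28.99.
Break-even = $700.00 / $28.99 = 24.15 → 25 months.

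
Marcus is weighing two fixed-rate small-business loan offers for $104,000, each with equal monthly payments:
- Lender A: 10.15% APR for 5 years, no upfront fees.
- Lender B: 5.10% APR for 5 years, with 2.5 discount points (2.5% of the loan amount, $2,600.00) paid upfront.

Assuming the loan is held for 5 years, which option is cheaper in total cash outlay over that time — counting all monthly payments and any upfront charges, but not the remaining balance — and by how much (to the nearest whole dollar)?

Lender B by $12,400

Lender A: monthly rate = 10.15%/12 = 0.0084583; payment = 104,000 × 0.0084583 / (1 − (1+0.0084583)^−60) = $2,217.38.
Lender B: monthly rate = 5.1%/12 = 0.0042500; payment = 104,000 × 0.0042500 / (1 − (1+0.0042500)^−60) = $1,967.38.
Over 60 months: Lender A costs 60 × $2,217.38 = $133,042.80; Lender B costs 60 × $1,967.38 + $2,600.00 = $120,642.80.
Lender B is cheaper by $133,042.80 − $120,642.80 = $12,400.00.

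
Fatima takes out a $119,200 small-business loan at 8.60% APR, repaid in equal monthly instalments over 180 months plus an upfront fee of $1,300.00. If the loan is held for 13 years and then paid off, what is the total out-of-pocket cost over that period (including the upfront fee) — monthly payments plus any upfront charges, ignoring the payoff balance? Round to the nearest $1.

Monthly rate = 8.6%/12 = 0.0071667; payment = 119,200 × 0.0071667 / (1 − (1+0.0071667)^−180) = $1,180.81.
Total outlay = 156 × $1,180.81 + $1,300.00 = $185,506.36.

$185,506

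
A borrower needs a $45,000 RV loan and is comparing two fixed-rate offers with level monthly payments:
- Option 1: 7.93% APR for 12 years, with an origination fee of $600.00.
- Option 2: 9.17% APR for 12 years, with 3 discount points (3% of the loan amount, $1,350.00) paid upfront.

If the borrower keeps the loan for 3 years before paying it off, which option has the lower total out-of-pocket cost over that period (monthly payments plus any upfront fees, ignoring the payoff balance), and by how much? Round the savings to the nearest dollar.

Option 1: monthly rate = 7.93%/12 = 0.0066083; payment = 45,000 × 0.0066083 / (1 − (1+0.0066083)^−144) = $485.38.
Option 2: monthly rate = 9.17%/12 = 0.0076417; payment = 45,000 × 0.0076417 / (1 − (1+0.0076417)^−144) = $516.43.
Over 36 months: Option 1 costs 36 × $485.38 + $600.00 = $18,073.68; Option 2 costs 36 × $516.43 + $1,350.00 = $19,941.48.
Option 1 is cheaper by $19,941.48 − $18,073.68 = $1,867.80.

Option 1 by $1,868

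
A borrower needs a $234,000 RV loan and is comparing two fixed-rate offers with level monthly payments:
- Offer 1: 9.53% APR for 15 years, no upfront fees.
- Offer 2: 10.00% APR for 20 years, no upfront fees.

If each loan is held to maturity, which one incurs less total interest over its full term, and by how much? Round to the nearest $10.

Offer 1 by $101,370

Offer 1: monthly rate = 9.53%/12 = 0.0079417; payment = 234,000 × 0.0079417 / (1 − (1+0.0079417)^−180) = $2,447.72.
Total interest on Offer 1 = 180 × $2,447.72 − $234,000 = $206,589.60.
Offer 2: monthly rate = 10%/12 = 0.0083333; payment = 234,000 × 0.0083333 / (1 − (1+0.0083333)^−240) = $2,258.15.
Total interest on Offer 2 = 240 × $2,258.15 − $234,000 = $307,956.00.
Offer 1 is lower by $101,366.40.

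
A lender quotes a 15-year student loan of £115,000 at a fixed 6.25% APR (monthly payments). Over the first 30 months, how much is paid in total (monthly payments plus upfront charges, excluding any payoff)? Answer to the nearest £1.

£29,581

Monthly rate = 6.25%/12 = 0.0052083; payment = 115,000 × 0.0052083 / (1 − (1+0.0052083)^−180) = £986.04.
Total outlay = 30 × £986.04 = £29,581.20.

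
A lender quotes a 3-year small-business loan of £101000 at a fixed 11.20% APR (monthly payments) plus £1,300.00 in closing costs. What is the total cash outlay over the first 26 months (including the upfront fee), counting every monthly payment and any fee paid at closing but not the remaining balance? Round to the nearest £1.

At 11.20% the monthly rate is 0.0093333, so the payment is 101,000 × 0.0093333 / (1 − 1.0093333^−36) = £3,316.18.
Total outlay = 26 × £3,316.18 + £1,300.00 = £87,520.68.

£87,521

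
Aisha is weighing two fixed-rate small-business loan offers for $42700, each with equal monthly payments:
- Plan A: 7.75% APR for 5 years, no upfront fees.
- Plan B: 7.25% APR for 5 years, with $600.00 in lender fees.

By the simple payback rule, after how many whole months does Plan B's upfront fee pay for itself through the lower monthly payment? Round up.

60 months

Plan A: at 7.75% the monthly rate is 0.0064583, so the payment is 42,700 × 0.0064583 / (1 − 1.0064583^−60) = $860.70.
Plan B: monthly rate = 7.25%/12 = 0.0060417; payment = 42,700 × 0.0060417 / (1 − (1+0.0060417)^−60) = $850.56.
Monthly savings = $860.70 − $850.56 = $10.14.
Break-even = $600.00 / $10.14 = 59.17 → 60 months.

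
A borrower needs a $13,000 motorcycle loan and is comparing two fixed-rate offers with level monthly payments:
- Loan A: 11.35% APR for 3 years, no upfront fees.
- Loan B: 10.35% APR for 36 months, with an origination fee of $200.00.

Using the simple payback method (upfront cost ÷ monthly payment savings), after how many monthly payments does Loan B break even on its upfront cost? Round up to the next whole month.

33 months

Loan A: at 11.35% the monthly rate is 0.0094583, so the payment is 13,000 × 0.0094583 / (1 − 1.0094583^−36) = $427.76.
Loan B: at 10.35% the monthly rate is 0.0086250, so the payment is 13,000 × 0.0086250 / (1 − 1.0086250^−36) = $421.61.
Monthly savings = $427.76 − $421.61 = $6.15.
Break-even = $200.00 / $6.15 = 32.52 → 33 months.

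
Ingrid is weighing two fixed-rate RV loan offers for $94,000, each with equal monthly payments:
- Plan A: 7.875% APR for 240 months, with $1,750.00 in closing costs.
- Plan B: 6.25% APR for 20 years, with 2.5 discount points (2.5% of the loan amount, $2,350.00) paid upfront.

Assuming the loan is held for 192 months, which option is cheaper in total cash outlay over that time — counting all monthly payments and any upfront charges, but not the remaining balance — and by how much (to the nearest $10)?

Plan A: at 7.875% the monthly rate is 0.0065625, so the payment is 94,000 × 0.0065625 / (1 − 1.0065625^−240) = $778.96.
Plan B: monthly rate = 6.25%/12 = 0.0052083; payment = 94,000 × 0.0052083 / (1 − (1+0.0052083)^−240) = $687.07.
Over 192 months: Plan A costs 192 × $778.96 + $1,750.00 = $151,310.32; Plan B costs 192 × $687.07 + $2,350.00 = $134,267.44.
Plan B is cheaper by $151,310.32 − $134,267.44 = $17,042.88.

Plan B by $17,040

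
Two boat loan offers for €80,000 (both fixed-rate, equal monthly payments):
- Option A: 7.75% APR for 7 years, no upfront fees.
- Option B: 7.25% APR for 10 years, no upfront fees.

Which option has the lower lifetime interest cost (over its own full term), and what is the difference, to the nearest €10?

Option A by €8,800

Option A: monthly rate = 7.75%/12 = 0.0064583; payment = 80,000 × 0.0064583 / (1 − (1+0.0064583)^−84) = €1,236.96.
Total interest on Option A = 84 × €1,236.96 − €80,000 = €23,904.64.
Option B: at 7.25% the monthly rate is 0.0060417, so the payment is 80,000 × 0.0060417 / (1 − 1.0060417^−120) = €939.21.
Total interest on Option B = 120 × €939.21 − €80,000 = €32,705.20.
Option A is lower by €8,800.56.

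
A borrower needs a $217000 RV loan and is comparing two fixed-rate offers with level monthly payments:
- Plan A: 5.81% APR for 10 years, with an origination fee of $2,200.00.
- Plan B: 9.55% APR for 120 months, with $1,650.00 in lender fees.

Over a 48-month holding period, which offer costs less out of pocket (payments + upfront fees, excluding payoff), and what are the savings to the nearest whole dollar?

Plan A by $19,868

Plan A: at 5.81% the monthly rate is 0.0048417, so the payment is 217,000 × 0.0048417 / (1 − 1.0048417^−120) = $2,388.49.
Plan B: at 9.55% the monthly rate is 0.0079583, so the payment is 217,000 × 0.0079583 / (1 − 1.0079583^−120) = $2,813.87.
Over 48 months: Plan A costs 48 × $2,388.49 + $2,200.00 = $116,847.52; Plan B costs 48 × $2,813.87 + $1,650.00 = $136,715.76.
Plan A is cheaper by $136,715.76 − $116,847.52 = $19,868.24.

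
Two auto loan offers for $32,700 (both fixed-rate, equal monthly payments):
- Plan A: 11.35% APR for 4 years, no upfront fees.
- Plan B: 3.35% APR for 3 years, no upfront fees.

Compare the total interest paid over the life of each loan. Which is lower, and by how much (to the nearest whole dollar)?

Plan A: at 11.35% the monthly rate is 0.0094583, so the payment is 32,700 × 0.0094583 / (1 − 1.0094583^−48) = $850.72.
Total interest on Plan A = 48 × $850.72 − $32,700 = $8,134.56.
Plan B: at 3.35% the monthly rate is 0.0027917, so the payment is 32,700 × 0.0027917 / (1 − 1.0027917^−36) = $956.01.
Total interest on Plan B = 36 × $956.01 − $32,700 = $1,716.36.
Plan B is lower by $6,418.20.

Plan B by $6,418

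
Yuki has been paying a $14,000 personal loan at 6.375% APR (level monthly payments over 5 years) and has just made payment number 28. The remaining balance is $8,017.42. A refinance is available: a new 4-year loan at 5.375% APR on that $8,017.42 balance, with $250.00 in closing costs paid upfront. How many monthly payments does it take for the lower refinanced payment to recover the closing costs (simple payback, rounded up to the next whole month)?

Current payment = 14,000 × 6.375%/12 / (1 − (1+0.0053125)^−60) = $273.11.
Refinanced payment = 8,017.42 × 0.0044792 / (1 − (1+0.0044792)^−48) = $186.00.
Monthly savings = $273.11 − $186.00 = $87.11.
Break-even = $250.00 / $87.11 = 2.87 → 3 months.

3 months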